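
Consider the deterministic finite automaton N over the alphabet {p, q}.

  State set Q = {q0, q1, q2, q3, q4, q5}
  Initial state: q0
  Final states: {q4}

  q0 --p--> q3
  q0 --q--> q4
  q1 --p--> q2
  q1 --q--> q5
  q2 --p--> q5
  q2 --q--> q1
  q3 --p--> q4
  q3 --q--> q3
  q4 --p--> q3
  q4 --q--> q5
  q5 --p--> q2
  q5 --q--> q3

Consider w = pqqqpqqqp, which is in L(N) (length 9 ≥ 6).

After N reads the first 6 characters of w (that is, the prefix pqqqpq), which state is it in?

q5

Run of N on the first 6 characters of w = p q q q p q:
  step 0: q0  (start)
  step 1: q3  (read p: q0→q3)
  step 2: q3  (read q: q3→q3)
  step 3: q3  (read q: q3→q3)
  step 4: q3  (read q: q3→q3)
  step 5: q4  (read p: q3→q4)
  step 6: q5  (read q: q4→q5)

After reading 6 characters, N is in state q5.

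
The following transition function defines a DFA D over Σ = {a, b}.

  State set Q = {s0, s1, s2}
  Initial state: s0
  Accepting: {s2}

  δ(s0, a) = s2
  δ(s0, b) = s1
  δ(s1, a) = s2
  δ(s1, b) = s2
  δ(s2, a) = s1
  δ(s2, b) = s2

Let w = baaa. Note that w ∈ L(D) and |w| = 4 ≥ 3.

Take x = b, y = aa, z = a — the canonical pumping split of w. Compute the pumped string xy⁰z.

xy⁰z = xz = b·a = ba.
Reading y = aa takes D from s1 back to s1, so after x the machine is still in s1, and z then leads to the accepting state s2. Hence ba ∈ L(D).

ba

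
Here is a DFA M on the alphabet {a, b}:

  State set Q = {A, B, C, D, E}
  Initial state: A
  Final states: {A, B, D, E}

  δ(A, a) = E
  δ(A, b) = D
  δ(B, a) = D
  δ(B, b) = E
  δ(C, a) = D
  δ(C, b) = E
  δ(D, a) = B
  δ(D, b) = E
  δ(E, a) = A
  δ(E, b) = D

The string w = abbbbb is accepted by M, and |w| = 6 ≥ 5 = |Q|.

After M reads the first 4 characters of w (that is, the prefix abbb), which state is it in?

State sequence: A -a-> E -b-> D -b-> E -b-> D

After reading 4 characters, M is in state D.

D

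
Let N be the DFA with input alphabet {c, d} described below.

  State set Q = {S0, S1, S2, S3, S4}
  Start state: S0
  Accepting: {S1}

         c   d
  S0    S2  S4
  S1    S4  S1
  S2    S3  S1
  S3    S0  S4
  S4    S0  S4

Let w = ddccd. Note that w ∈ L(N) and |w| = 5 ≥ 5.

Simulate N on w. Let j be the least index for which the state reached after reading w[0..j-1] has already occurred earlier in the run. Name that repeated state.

Run of N on w = d d c c d:
  step 0: S0  (start)
  step 1: S4  (read d: S0→S4)
  step 2: S4  (read d: S4→S4)   ← first repeat (S4 seen earlier)
  step 3: S0  (read c: S4→S0)
  step 4: S2  (read c: S0→S2)
  step 5: S1  (read d: S2→S1)

The earliest repeat is at step j = 2: N is in S4, which it already visited at step i = 1.
With |Q| = 5, pigeonhole forces a state repeat no later than step 5; the substring read between the first and second visits to that state can be pumped.

S4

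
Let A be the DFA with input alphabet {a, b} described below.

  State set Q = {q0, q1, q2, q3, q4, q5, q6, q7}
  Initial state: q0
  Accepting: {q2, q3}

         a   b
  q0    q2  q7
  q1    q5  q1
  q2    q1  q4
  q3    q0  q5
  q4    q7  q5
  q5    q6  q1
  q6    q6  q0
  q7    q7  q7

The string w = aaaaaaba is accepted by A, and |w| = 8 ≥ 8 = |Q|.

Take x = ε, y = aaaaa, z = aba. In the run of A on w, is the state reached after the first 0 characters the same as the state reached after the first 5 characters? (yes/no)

Run of A on the first 5 characters of w = a a a a a:
  step 0: q0  (start)
  step 1: q2  (read a: q0→q2)
  step 2: q1  (read a: q2→q1)
  step 3: q5  (read a: q1→q5)
  step 4: q6  (read a: q5→q6)
  step 5: q6  (read a: q6→q6)

After x (step 0): q0. After xy (step 5): q6.
They differ (q0 ≠ q6), so y is not a cycle from the state after x; this split is not the one the pumping-lemma construction produces, and pumping y need not keep the string in L(A).

no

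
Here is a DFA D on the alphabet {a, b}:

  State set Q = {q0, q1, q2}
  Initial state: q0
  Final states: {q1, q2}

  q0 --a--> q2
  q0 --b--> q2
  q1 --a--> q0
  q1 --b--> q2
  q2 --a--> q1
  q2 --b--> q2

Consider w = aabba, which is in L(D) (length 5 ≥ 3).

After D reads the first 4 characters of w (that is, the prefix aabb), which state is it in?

Run of D on the first 4 characters of w = a a b b:
  step 0: q0  (start)
  step 1: q2  (read a: q0→q2)
  step 2: q1  (read a: q2→q1)
  step 3: q2  (read b: q1→q2)
  step 4: q2  (read b: q2→q2)

After reading 4 characters, D is in state q2.

q2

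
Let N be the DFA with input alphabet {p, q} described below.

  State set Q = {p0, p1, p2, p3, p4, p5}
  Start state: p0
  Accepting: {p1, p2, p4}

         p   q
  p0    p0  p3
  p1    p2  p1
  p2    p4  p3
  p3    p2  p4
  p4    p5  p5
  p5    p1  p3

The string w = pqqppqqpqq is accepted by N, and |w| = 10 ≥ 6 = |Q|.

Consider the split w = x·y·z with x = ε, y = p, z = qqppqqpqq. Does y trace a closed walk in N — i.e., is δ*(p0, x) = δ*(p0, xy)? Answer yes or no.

State sequence: p0 -p-> p0

After x (step 0): p0. After xy (step 1): p0.
They match, so y = p drives N around a cycle from p0 back to itself; pumping y any number of times keeps N in p0 before reading z, and xyⁱz ∈ L(N) for every i ≥ 0.

yes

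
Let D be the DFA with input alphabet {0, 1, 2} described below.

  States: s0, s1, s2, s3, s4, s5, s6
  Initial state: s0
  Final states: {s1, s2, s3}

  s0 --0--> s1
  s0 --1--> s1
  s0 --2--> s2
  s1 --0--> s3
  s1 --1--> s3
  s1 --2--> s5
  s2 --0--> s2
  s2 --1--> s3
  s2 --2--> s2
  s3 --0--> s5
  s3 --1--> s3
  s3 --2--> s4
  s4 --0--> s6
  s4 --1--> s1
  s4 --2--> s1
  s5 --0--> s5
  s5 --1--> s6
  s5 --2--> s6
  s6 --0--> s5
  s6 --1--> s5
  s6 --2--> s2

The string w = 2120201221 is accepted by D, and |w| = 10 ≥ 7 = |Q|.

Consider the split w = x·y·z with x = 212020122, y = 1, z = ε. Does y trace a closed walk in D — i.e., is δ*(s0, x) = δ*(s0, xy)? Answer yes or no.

no

State sequence: s0 -2-> s2 -1-> s3 -2-> s4 -0-> s6 -2-> s2 -0-> s2 -1-> s3 -2-> s4 -2-> s1 -1-> s3

After x (step 9): s1. After xy (step 10): s3.
They differ (s1 ≠ s3), so y is not a cycle from the state after x; this split is not the one the pumping-lemma construction produces, and pumping y need not keep the string in L(D).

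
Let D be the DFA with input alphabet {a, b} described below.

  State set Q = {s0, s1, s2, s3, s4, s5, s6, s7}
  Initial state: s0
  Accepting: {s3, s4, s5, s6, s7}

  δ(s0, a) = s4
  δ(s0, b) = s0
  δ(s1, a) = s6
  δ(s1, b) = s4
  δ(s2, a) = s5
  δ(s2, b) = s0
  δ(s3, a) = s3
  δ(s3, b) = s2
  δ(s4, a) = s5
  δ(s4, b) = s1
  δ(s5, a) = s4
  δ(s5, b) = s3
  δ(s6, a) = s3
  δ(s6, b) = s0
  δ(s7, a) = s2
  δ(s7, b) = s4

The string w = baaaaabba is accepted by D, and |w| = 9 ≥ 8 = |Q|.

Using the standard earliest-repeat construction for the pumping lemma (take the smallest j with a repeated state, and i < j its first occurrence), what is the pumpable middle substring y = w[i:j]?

State sequence: s0 -b-> s0 -a-> s4 -a-> s5 -a-> s4 -a-> s5 -a-> s4 -b-> s1 -b-> s4 -a-> s5
First repeat at step 1: s0 was already visited.

So i = 0, j = 1, giving x = w[0:0] = ε, y = w[0:1] = b, z = w[1:9] = aaaaabba.
Check: |xy| = 1 ≤ 8 and |y| = 1 ≥ 1. Reading y takes D from s0 back to s0, so every xyⁱz is accepted.
Pumping length from the standard proof: p = 8 (the number of states). The repeated state found above gives |xy| = j ≤ 8 and |y| = j − i ≥ 1.

b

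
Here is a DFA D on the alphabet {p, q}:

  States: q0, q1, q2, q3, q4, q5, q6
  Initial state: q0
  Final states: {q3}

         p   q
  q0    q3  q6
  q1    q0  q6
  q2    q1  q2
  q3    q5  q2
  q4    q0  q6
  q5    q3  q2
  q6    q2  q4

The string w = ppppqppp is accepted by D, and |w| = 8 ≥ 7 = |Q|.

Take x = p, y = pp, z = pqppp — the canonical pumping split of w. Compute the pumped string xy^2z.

ppppppqppp

xy^2z = p·pp·pp·pqppp = ppppppqppp.
Reading y = pp takes D from q3 back to q3, so after x·y·y the machine is still in q3, and z then leads to the accepting state q3. Hence ppppppqppp ∈ L(D).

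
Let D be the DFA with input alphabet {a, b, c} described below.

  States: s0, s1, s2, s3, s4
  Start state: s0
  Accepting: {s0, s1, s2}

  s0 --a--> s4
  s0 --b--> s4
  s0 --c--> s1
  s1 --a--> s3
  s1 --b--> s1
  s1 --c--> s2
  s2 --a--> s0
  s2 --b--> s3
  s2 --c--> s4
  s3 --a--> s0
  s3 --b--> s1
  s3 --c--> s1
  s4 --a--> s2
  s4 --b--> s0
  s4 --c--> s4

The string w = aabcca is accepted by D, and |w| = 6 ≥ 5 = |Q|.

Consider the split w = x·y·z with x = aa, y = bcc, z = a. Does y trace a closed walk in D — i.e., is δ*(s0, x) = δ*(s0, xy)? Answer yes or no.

yes

State sequence: s0 -a-> s4 -a-> s2 -b-> s3 -c-> s1 -c-> s2

After x (step 2): s2. After xy (step 5): s2.
They match, so y = bcc drives D around a cycle from s2 back to itself; pumping y any number of times keeps D in s2 before reading z, and xyⁱz ∈ L(D) for every i ≥ 0.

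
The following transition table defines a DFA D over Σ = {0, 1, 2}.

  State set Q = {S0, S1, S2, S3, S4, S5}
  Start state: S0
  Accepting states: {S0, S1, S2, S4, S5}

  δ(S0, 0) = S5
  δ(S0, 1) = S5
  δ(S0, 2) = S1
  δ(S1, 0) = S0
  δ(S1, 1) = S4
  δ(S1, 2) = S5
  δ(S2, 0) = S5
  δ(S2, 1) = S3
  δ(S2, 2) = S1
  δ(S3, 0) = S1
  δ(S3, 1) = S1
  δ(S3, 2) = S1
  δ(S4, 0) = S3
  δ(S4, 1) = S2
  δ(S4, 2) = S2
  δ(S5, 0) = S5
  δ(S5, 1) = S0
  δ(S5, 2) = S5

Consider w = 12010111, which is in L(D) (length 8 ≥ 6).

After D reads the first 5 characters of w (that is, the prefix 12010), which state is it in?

Run of D on the first 5 characters of w = 1 2 0 1 0:
  step 0: S0  (start)
  step 1: S5  (read 1: S0→S5)
  step 2: S5  (read 2: S5→S5)
  step 3: S5  (read 0: S5→S5)
  step 4: S0  (read 1: S5→S0)
  step 5: S5  (read 0: S0→S5)

After reading 5 characters, D is in state S5.
(This kind of state-tracing is the core of the pumping-lemma construction: with 6 states, pigeonhole forces a repeat within the first 6 steps.)

S5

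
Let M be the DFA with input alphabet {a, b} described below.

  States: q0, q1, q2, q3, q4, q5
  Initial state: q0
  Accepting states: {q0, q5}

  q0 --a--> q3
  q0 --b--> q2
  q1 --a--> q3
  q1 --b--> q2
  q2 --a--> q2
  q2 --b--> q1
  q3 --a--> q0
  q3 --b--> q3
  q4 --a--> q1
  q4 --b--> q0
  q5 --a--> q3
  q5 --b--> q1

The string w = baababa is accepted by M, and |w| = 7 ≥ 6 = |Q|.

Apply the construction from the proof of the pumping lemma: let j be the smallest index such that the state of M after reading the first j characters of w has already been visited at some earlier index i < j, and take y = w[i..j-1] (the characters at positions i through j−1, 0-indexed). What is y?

Run of M on w = b a a b a b a:
  step 0: q0  (start)
  step 1: q2  (read b: q0→q2)
  step 2: q2  (read a: q2→q2)   ← first repeat (q2 seen earlier)
  step 3: q2  (read a: q2→q2)
  step 4: q1  (read b: q2→q1)
  step 5: q3  (read a: q1→q3)
  step 6: q3  (read b: q3→q3)
  step 7: q0  (read a: q3→q0)

So i = 1, j = 2, giving x = w[0:1] = b, y = w[1:2] = a, z = w[2:7] = ababa.
Check: |xy| = 2 ≤ 6 and |y| = 1 ≥ 1. Reading y takes M from q2 back to q2, so every xyⁱz is accepted.

a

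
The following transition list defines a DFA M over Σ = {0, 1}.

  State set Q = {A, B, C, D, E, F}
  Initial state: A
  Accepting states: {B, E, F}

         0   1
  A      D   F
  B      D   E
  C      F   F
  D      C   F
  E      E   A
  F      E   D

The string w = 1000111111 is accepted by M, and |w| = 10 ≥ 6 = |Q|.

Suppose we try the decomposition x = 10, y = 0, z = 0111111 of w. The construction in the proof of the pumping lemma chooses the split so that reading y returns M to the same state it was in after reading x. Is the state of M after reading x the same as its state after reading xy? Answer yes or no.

State sequence: A -1-> F -0-> E -0-> E

After x (step 2): E. After xy (step 3): E.
They match, so y = 0 drives M around a cycle from E back to itself; pumping y any number of times keeps M in E before reading z, and xyⁱz ∈ L(M) for every i ≥ 0.

yes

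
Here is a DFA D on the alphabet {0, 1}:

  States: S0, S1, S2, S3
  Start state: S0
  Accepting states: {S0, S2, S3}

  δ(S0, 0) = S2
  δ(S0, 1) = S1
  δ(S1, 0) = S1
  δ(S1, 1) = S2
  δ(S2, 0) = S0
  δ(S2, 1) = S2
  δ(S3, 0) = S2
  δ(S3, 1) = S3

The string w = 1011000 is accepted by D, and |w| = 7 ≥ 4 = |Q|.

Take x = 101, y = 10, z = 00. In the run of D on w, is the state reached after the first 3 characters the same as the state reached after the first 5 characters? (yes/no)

Run of D on the first 5 characters of w = 1 0 1 1 0:
  step 0: S0  (start)
  step 1: S1  (read 1: S0→S1)
  step 2: S1  (read 0: S1→S1)
  step 3: S2  (read 1: S1→S2)
  step 4: S2  (read 1: S2→S2)
  step 5: S0  (read 0: S2→S0)

After x (step 3): S2. After xy (step 5): S0.
They differ (S2 ≠ S0), so y is not a cycle from the state after x; this split is not the one the pumping-lemma construction produces, and pumping y need not keep the string in L(D).

no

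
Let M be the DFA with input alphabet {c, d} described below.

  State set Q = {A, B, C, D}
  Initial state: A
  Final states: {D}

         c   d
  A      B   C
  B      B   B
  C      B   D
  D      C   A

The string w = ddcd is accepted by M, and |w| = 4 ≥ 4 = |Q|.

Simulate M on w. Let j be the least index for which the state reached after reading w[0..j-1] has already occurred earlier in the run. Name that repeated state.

C

State sequence: A -d-> C -d-> D -c-> C -d-> D
First repeat at step 3: C was already visited.

The earliest repeat is at step j = 3: M is in C, which it already visited at step i = 1.
The DFA has 4 states, so the proof of the pumping lemma guarantees a repeated state among the first 4+1 visited; the segment between the two visits is the pumpable y.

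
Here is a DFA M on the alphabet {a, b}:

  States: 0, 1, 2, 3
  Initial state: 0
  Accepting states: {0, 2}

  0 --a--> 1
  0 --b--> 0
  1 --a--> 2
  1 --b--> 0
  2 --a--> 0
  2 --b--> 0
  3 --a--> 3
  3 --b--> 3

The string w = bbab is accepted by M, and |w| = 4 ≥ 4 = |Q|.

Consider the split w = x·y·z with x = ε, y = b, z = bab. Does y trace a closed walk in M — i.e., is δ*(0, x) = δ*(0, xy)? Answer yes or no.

yes

State sequence: 0 -b-> 0

After x (step 0): 0. After xy (step 1): 0.
They match, so y = b drives M around a cycle from 0 back to itself; pumping y any number of times keeps M in 0 before reading z, and xyⁱz ∈ L(M) for every i ≥ 0.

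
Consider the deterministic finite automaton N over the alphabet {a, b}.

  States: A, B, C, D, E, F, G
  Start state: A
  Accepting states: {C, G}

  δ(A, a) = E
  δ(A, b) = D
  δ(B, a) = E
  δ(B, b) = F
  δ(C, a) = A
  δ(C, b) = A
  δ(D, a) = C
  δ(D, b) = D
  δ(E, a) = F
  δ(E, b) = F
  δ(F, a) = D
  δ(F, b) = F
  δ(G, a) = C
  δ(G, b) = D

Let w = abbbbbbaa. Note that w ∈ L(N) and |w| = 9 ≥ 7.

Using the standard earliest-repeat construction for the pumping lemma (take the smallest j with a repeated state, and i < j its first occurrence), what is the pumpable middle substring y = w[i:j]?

Run of N on w = a b b b b b b a a:
  step 0: A  (start)
  step 1: E  (read a: A→E)
  step 2: F  (read b: E→F)
  step 3: F  (read b: F→F)   ← first repeat (F seen earlier)
  step 4: F  (read b: F→F)
  step 5: F  (read b: F→F)
  step 6: F  (read b: F→F)
  step 7: F  (read b: F→F)
  step 8: D  (read a: F→D)
  step 9: C  (read a: D→C)

So i = 2, j = 3, giving x = w[0:2] = ab, y = w[2:3] = b, z = w[3:9] = bbbbaa.
Check: |xy| = 3 ≤ 7 and |y| = 1 ≥ 1. Reading y takes N from F back to F, so every xyⁱz is accepted.
With |Q| = 7, pigeonhole forces a state repeat no later than step 7; the substring read between the first and second visits to that state can be pumped.

b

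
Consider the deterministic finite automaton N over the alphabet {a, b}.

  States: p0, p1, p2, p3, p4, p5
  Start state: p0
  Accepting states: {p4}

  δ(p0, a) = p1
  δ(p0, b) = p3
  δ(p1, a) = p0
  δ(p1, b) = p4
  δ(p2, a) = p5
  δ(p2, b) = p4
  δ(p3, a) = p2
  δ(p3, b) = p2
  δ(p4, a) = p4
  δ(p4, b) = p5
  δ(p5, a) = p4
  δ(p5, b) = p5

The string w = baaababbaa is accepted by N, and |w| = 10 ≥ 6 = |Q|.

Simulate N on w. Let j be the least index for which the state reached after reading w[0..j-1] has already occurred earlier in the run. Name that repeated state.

p5

Run of N on w = b a a a b a b b a a:
  step 0: p0  (start)
  step 1: p3  (read b: p0→p3)
  step 2: p2  (read a: p3→p2)
  step 3: p5  (read a: p2→p5)
  step 4: p4  (read a: p5→p4)
  step 5: p5  (read b: p4→p5)   ← first repeat (p5 seen earlier)
  step 6: p4  (read a: p5→p4)
  step 7: p5  (read b: p4→p5)
  step 8: p5  (read b: p5→p5)
  step 9: p4  (read a: p5→p4)
  step 10: p4  (read a: p4→p4)

The earliest repeat is at step j = 5: N is in p5, which it already visited at step i = 3.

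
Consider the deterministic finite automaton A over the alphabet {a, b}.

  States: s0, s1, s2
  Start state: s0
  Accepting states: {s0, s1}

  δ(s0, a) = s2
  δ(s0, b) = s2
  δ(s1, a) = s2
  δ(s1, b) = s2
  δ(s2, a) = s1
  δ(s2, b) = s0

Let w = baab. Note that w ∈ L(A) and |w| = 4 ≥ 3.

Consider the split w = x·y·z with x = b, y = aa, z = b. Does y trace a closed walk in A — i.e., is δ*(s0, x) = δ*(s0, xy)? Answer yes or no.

State sequence: s0 -b-> s2 -a-> s1 -a-> s2

After x (step 1): s2. After xy (step 3): s2.
They match, so y = aa drives A around a cycle from s2 back to itself; pumping y any number of times keeps A in s2 before reading z, and xyⁱz ∈ L(A) for every i ≥ 0.

yes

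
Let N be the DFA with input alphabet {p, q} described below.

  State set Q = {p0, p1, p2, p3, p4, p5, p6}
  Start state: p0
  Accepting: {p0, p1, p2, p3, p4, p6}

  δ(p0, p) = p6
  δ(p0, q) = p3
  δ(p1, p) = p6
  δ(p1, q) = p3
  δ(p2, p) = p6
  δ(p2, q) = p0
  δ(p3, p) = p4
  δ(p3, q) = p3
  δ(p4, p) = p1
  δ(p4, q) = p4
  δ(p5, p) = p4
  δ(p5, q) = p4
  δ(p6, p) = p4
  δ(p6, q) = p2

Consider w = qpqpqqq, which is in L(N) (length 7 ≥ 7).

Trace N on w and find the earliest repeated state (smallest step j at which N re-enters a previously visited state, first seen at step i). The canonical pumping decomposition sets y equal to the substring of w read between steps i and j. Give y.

Run of N on w = q p q p q q q:
  step 0: p0  (start)
  step 1: p3  (read q: p0→p3)
  step 2: p4  (read p: p3→p4)
  step 3: p4  (read q: p4→p4)   ← first repeat (p4 seen earlier)
  step 4: p1  (read p: p4→p1)
  step 5: p3  (read q: p1→p3)
  step 6: p3  (read q: p3→p3)
  step 7: p3  (read q: p3→p3)

So i = 2, j = 3, giving x = w[0:2] = qp, y = w[2:3] = q, z = w[3:7] = pqqq.
Check: |xy| = 3 ≤ 7 and |y| = 1 ≥ 1. Reading y takes N from p4 back to p4, so every xyⁱz is accepted.

q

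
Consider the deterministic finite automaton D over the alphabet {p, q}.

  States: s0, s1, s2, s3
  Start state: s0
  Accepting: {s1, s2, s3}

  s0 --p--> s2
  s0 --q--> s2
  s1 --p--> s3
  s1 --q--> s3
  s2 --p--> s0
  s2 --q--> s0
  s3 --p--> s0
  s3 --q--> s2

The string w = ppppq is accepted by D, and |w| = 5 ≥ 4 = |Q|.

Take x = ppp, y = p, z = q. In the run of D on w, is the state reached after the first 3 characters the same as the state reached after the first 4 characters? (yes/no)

State sequence: s0 -p-> s2 -p-> s0 -p-> s2 -p-> s0

After x (step 3): s2. After xy (step 4): s0.
They differ (s2 ≠ s0), so y is not a cycle from the state after x; this split is not the one the pumping-lemma construction produces, and pumping y need not keep the string in L(D).

no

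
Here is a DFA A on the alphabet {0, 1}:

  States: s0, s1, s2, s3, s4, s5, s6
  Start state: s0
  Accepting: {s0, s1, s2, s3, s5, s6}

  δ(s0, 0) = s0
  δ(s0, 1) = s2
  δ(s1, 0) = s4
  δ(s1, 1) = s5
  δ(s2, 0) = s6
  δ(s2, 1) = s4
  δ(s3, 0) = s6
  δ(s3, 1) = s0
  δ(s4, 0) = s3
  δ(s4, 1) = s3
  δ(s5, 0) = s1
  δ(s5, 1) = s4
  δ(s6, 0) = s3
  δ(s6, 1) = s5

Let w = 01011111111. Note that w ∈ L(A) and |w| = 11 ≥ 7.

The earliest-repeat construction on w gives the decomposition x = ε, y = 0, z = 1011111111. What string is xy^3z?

0001011111111

xy^3z = ε·0·0·0·1011111111 = 0001011111111.
Reading y = 0 takes A from s0 back to s0, so after x·y·y·y the machine is still in s0, and z then leads to the accepting state s0. Hence 0001011111111 ∈ L(A).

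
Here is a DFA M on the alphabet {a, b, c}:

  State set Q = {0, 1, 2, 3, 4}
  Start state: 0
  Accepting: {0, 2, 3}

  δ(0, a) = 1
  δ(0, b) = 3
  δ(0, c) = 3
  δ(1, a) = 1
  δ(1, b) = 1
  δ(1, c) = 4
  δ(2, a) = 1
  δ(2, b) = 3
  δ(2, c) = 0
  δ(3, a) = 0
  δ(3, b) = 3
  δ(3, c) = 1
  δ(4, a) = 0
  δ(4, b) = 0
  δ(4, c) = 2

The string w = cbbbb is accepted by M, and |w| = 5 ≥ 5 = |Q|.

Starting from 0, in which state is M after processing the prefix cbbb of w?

3

Run of M on the first 4 characters of w = c b b b:
  step 0: 0  (start)
  step 1: 3  (read c: 0→3)
  step 2: 3  (read b: 3→3)
  step 3: 3  (read b: 3→3)
  step 4: 3  (read b: 3→3)

After reading 4 characters, M is in state 3.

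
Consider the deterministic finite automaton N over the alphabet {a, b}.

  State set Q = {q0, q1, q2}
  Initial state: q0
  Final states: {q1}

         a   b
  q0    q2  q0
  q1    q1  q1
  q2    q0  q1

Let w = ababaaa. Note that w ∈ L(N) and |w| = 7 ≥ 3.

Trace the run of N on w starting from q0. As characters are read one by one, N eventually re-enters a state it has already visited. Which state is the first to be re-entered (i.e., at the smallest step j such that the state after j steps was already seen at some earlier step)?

q1

Run of N on w = a b a b a a a:
  step 0: q0  (start)
  step 1: q2  (read a: q0→q2)
  step 2: q1  (read b: q2→q1)
  step 3: q1  (read a: q1→q1)   ← first repeat (q1 seen earlier)
  step 4: q1  (read b: q1→q1)
  step 5: q1  (read a: q1→q1)
  step 6: q1  (read a: q1→q1)
  step 7: q1  (read a: q1→q1)

The earliest repeat is at step j = 3: N is in q1, which it already visited at step i = 2.
The DFA has 3 states, so the proof of the pumping lemma guarantees a repeated state among the first 3+1 visited; the segment between the two visits is the pumpable y.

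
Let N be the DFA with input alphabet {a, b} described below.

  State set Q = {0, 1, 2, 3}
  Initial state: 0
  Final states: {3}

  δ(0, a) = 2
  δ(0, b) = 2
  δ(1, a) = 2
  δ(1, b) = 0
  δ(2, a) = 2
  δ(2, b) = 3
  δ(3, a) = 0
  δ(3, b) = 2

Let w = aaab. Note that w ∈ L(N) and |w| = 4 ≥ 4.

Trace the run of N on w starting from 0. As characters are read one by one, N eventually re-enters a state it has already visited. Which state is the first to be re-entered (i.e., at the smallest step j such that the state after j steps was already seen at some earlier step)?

Run of N on w = a a a b:
  step 0: 0  (start)
  step 1: 2  (read a: 0→2)
  step 2: 2  (read a: 2→2)   ← first repeat (2 seen earlier)
  step 3: 2  (read a: 2→2)
  step 4: 3  (read b: 2→3)

The earliest repeat is at step j = 2: N is in 2, which it already visited at step i = 1.
Pumping length from the standard proof: p = 4 (the number of states). The repeated state found above gives |xy| = j ≤ 4 and |y| = j − i ≥ 1.

2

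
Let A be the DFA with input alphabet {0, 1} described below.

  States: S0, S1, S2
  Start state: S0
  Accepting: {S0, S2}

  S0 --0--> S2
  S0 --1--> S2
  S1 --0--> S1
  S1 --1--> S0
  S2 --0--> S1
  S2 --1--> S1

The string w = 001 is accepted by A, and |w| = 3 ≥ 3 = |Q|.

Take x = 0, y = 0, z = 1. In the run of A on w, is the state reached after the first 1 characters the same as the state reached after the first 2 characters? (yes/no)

no

State sequence: S0 -0-> S2 -0-> S1

After x (step 1): S2. After xy (step 2): S1.
They differ (S2 ≠ S1), so y is not a cycle from the state after x; this split is not the one the pumping-lemma construction produces, and pumping y need not keep the string in L(A).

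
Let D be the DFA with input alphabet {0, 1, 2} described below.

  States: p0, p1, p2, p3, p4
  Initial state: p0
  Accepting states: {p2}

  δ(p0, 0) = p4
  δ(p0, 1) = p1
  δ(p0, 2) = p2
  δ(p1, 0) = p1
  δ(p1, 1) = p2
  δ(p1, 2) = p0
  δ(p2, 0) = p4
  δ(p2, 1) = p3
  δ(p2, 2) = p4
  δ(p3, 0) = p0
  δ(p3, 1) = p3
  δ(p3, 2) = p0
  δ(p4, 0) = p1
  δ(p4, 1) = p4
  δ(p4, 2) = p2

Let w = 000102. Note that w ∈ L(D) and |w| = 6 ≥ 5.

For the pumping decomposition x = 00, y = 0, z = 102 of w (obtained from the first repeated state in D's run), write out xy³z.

00000102

xy^3z = 00·0·0·0·102 = 00000102.
Reading y = 0 takes D from p1 back to p1, so after x·y·y·y the machine is still in p1, and z then leads to the accepting state p2. Hence 00000102 ∈ L(D).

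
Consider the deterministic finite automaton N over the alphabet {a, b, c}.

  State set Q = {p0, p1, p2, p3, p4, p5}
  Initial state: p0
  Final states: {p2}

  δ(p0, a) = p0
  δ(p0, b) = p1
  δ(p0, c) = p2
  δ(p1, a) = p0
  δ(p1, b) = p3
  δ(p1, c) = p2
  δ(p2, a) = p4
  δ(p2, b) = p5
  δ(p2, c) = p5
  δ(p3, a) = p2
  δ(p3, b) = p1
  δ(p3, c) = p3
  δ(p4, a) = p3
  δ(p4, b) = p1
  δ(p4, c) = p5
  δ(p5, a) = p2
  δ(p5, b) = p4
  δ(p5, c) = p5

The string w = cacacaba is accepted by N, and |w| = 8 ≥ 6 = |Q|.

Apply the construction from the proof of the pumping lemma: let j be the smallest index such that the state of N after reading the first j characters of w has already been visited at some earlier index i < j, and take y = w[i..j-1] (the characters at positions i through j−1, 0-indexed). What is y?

aca

State sequence: p0 -c-> p2 -a-> p4 -c-> p5 -a-> p2 -c-> p5 -a-> p2 -b-> p5 -a-> p2
First repeat at step 4: p2 was already visited.

So i = 1, j = 4, giving x = w[0:1] = c, y = w[1:4] = aca, z = w[4:8] = caba.
Check: |xy| = 4 ≤ 6 and |y| = 3 ≥ 1. Reading y takes N from p2 back to p2, so every xyⁱz is accepted.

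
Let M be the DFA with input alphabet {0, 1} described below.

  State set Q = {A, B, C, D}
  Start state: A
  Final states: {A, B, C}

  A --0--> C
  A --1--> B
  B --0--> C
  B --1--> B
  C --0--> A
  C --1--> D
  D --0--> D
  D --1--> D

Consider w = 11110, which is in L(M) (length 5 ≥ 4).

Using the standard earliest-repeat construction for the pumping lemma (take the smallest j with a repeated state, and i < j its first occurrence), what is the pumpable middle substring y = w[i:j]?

Run of M on w = 1 1 1 1 0:
  step 0: A  (start)
  step 1: B  (read 1: A→B)
  step 2: B  (read 1: B→B)   ← first repeat (B seen earlier)
  step 3: B  (read 1: B→B)
  step 4: B  (read 1: B→B)
  step 5: C  (read 0: B→C)

So i = 1, j = 2, giving x = w[0:1] = 1, y = w[1:2] = 1, z = w[2:5] = 110.
Check: |xy| = 2 ≤ 4 and |y| = 1 ≥ 1. Reading y takes M from B back to B, so every xyⁱz is accepted.

1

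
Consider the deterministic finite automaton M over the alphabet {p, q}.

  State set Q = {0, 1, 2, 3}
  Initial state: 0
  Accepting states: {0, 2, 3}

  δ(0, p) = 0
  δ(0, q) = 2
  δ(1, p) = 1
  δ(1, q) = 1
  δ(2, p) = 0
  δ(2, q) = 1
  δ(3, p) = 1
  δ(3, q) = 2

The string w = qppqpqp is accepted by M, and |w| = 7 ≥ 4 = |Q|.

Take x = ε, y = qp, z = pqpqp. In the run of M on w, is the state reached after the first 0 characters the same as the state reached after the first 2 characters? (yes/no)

Run of M on the first 2 characters of w = q p:
  step 0: 0  (start)
  step 1: 2  (read q: 0→2)
  step 2: 0  (read p: 2→0)

After x (step 0): 0. After xy (step 2): 0.
They match, so y = qp drives M around a cycle from 0 back to itself; pumping y any number of times keeps M in 0 before reading z, and xyⁱz ∈ L(M) for every i ≥ 0.

yes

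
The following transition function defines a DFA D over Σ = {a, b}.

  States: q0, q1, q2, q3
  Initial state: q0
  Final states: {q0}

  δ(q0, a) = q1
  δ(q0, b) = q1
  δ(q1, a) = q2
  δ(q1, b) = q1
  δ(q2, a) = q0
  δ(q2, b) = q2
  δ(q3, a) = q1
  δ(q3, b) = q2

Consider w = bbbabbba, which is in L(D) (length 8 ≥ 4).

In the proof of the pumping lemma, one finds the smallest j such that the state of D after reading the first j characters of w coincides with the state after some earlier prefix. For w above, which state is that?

State sequence: q0 -b-> q1 -b-> q1 -b-> q1 -a-> q2 -b-> q2 -b-> q2 -b-> q2 -a-> q0
First repeat at step 2: q1 was already visited.

The earliest repeat is at step j = 2: D is in q1, which it already visited at step i = 1.
The DFA has 4 states, so the proof of the pumping lemma guarantees a repeated state among the first 4+1 visited; the segment between the two visits is the pumpable y.

q1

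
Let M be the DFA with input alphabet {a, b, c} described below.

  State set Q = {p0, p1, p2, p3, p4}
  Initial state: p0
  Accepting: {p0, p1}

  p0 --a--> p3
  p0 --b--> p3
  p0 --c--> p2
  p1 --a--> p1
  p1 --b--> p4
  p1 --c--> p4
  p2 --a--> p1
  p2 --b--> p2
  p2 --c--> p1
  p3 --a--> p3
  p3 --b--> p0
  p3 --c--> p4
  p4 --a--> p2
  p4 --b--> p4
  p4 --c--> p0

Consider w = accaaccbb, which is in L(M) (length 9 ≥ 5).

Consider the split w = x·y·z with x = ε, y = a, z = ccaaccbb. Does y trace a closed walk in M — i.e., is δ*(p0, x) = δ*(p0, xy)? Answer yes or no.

no

Run of M on the first 1 characters of w = a:
  step 0: p0  (start)
  step 1: p3  (read a: p0→p3)

After x (step 0): p0. After xy (step 1): p3.
They differ (p0 ≠ p3), so y is not a cycle from the state after x; this split is not the one the pumping-lemma construction produces, and pumping y need not keep the string in L(M).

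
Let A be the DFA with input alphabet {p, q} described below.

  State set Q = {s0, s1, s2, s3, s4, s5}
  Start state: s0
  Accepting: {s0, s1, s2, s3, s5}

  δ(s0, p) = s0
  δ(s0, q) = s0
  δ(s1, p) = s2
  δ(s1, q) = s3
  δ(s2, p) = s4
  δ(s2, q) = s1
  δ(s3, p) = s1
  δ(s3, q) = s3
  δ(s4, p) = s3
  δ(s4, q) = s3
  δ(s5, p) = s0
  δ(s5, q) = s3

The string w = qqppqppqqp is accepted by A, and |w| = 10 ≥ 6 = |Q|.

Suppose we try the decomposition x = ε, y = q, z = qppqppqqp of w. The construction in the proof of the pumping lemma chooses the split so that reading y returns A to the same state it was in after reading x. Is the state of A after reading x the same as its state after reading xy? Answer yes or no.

yes

State sequence: s0 -q-> s0

After x (step 0): s0. After xy (step 1): s0.
They match, so y = q drives A around a cycle from s0 back to itself; pumping y any number of times keeps A in s0 before reading z, and xyⁱz ∈ L(A) for every i ≥ 0.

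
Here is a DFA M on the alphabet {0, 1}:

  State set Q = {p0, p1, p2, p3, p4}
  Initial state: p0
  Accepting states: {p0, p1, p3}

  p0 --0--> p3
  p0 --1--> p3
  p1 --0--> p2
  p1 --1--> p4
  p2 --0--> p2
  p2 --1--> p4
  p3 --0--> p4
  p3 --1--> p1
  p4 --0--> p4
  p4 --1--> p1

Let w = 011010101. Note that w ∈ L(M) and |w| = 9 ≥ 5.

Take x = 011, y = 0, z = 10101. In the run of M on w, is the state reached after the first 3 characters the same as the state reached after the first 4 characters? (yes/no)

State sequence: p0 -0-> p3 -1-> p1 -1-> p4 -0-> p4

After x (step 3): p4. After xy (step 4): p4.
They match, so y = 0 drives M around a cycle from p4 back to itself; pumping y any number of times keeps M in p4 before reading z, and xyⁱz ∈ L(M) for every i ≥ 0.

yes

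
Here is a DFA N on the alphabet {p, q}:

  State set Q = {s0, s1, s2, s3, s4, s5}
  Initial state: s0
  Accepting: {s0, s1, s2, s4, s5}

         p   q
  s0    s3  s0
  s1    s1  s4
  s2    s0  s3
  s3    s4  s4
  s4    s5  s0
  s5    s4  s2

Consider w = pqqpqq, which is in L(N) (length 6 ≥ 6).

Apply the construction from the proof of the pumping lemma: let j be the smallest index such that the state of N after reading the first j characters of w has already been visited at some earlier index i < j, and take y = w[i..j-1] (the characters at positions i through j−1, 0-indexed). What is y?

Run of N on w = p q q p q q:
  step 0: s0  (start)
  step 1: s3  (read p: s0→s3)
  step 2: s4  (read q: s3→s4)
  step 3: s0  (read q: s4→s0)   ← first repeat (s0 seen earlier)
  step 4: s3  (read p: s0→s3)
  step 5: s4  (read q: s3→s4)
  step 6: s0  (read q: s4→s0)

So i = 0, j = 3, giving x = w[0:0] = ε, y = w[0:3] = pqq, z = w[3:6] = pqq.
Check: |xy| = 3 ≤ 6 and |y| = 3 ≥ 1. Reading y takes N from s0 back to s0, so every xyⁱz is accepted.
The DFA has 6 states, so the proof of the pumping lemma guarantees a repeated state among the first 6+1 visited; the segment between the two visits is the pumpable y.

pqq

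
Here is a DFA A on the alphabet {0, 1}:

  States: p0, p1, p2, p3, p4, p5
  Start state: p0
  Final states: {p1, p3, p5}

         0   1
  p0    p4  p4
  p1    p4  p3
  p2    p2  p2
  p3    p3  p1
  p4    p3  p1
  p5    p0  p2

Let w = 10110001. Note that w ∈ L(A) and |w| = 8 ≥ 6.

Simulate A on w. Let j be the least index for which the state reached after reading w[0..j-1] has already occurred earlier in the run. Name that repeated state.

Run of A on w = 1 0 1 1 0 0 0 1:
  step 0: p0  (start)
  step 1: p4  (read 1: p0→p4)
  step 2: p3  (read 0: p4→p3)
  step 3: p1  (read 1: p3→p1)
  step 4: p3  (read 1: p1→p3)   ← first repeat (p3 seen earlier)
  step 5: p3  (read 0: p3→p3)
  step 6: p3  (read 0: p3→p3)
  step 7: p3  (read 0: p3→p3)
  step 8: p1  (read 1: p3→p1)

The earliest repeat is at step j = 4: A is in p3, which it already visited at step i = 2.
With |Q| = 6, pigeonhole forces a state repeat no later than step 6; the substring read between the first and second visits to that state can be pumped.

p3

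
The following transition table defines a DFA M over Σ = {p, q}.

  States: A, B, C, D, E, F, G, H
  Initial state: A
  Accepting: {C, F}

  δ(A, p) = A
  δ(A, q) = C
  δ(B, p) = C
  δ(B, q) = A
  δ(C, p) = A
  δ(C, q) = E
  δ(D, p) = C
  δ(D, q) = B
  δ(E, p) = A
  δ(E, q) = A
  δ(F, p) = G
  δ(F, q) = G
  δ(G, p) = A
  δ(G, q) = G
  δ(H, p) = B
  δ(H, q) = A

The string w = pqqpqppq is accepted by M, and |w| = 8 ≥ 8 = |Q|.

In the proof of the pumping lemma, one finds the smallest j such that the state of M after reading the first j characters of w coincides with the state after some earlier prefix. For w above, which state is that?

Run of M on w = p q q p q p p q:
  step 0: A  (start)
  step 1: A  (read p: A→A)   ← first repeat (A seen earlier)
  step 2: C  (read q: A→C)
  step 3: E  (read q: C→E)
  step 4: A  (read p: E→A)
  step 5: C  (read q: A→C)
  step 6: A  (read p: C→A)
  step 7: A  (read p: A→A)
  step 8: C  (read q: A→C)

The earliest repeat is at step j = 1: M is in A, which it already visited at step i = 0.
Since M has 8 states, any run of length ≥ 8 visits 8+1 states, so by pigeonhole some state repeats within the first 8 steps — that repeat gives the pumpable loop.

A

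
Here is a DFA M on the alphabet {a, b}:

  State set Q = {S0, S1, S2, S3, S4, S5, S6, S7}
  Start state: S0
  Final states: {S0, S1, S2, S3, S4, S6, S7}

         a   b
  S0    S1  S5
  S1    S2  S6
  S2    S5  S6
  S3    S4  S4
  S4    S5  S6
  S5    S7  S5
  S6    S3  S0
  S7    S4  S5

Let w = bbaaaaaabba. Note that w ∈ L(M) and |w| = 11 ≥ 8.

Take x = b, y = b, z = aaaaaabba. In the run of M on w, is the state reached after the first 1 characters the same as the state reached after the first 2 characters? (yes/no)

yes

State sequence: S0 -b-> S5 -b-> S5

After x (step 1): S5. After xy (step 2): S5.
They match, so y = b drives M around a cycle from S5 back to itself; pumping y any number of times keeps M in S5 before reading z, and xyⁱz ∈ L(M) for every i ≥ 0.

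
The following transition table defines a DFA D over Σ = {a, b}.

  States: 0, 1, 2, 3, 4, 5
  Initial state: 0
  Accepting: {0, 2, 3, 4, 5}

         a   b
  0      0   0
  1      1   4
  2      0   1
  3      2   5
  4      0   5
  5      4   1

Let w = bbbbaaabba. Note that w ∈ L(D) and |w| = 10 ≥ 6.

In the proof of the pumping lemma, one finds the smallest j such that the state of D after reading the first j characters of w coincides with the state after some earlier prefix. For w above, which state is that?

0

State sequence: 0 -b-> 0 -b-> 0 -b-> 0 -b-> 0 -a-> 0 -a-> 0 -a-> 0 -b-> 0 -b-> 0 -a-> 0
First repeat at step 1: 0 was already visited.

The earliest repeat is at step j = 1: D is in 0, which it already visited at step i = 0.
Pumping length from the standard proof: p = 6 (the number of states). The repeated state found above gives |xy| = j ≤ 6 and |y| = j − i ≥ 1.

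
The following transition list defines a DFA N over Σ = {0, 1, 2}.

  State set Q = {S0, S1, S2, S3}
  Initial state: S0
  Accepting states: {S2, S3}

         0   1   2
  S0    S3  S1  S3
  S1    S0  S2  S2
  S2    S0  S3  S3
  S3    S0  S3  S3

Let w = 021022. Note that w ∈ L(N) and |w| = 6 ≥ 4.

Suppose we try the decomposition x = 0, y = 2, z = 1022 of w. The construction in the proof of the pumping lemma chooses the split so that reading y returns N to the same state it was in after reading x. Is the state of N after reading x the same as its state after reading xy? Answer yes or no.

Run of N on the first 2 characters of w = 0 2:
  step 0: S0  (start)
  step 1: S3  (read 0: S0→S3)
  step 2: S3  (read 2: S3→S3)

After x (step 1): S3. After xy (step 2): S3.
They match, so y = 2 drives N around a cycle from S3 back to itself; pumping y any number of times keeps N in S3 before reading z, and xyⁱz ∈ L(N) for every i ≥ 0.

yes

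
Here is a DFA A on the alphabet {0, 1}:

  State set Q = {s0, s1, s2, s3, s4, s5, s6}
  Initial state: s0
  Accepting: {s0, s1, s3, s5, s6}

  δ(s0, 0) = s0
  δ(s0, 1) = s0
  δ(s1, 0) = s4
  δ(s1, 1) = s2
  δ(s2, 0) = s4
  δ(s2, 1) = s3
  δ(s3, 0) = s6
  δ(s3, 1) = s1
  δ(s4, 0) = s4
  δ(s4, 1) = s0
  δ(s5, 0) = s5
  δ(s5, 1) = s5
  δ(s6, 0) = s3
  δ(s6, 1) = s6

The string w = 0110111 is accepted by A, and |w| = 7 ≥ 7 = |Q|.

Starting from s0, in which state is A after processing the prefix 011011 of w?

s0

Run of A on the first 6 characters of w = 0 1 1 0 1 1:
  step 0: s0  (start)
  step 1: s0  (read 0: s0→s0)
  step 2: s0  (read 1: s0→s0)
  step 3: s0  (read 1: s0→s0)
  step 4: s0  (read 0: s0→s0)
  step 5: s0  (read 1: s0→s0)
  step 6: s0  (read 1: s0→s0)

After reading 6 characters, A is in state s0.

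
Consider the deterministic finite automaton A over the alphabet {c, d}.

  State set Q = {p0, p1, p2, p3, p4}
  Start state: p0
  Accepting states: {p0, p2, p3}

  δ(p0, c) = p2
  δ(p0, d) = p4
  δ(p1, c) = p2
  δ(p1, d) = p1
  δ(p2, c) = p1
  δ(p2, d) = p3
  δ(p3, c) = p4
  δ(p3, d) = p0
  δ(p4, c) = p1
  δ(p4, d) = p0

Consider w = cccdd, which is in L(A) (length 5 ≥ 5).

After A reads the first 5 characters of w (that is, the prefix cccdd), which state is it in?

Run of A on the first 5 characters of w = c c c d d:
  step 0: p0  (start)
  step 1: p2  (read c: p0→p2)
  step 2: p1  (read c: p2→p1)
  step 3: p2  (read c: p1→p2)
  step 4: p3  (read d: p2→p3)
  step 5: p0  (read d: p3→p0)

After reading 5 characters, A is in state p0.

p0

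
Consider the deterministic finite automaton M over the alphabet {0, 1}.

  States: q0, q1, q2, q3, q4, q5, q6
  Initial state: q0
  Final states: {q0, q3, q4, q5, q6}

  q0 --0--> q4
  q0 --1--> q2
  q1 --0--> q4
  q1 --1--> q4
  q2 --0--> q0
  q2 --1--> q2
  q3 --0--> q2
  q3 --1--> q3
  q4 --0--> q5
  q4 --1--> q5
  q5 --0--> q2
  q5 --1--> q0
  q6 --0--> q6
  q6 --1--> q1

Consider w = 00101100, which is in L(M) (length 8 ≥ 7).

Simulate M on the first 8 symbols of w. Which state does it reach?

q5

Run of M on the first 8 characters of w = 0 0 1 0 1 1 0 0:
  step 0: q0  (start)
  step 1: q4  (read 0: q0→q4)
  step 2: q5  (read 0: q4→q5)
  step 3: q0  (read 1: q5→q0)
  step 4: q4  (read 0: q0→q4)
  step 5: q5  (read 1: q4→q5)
  step 6: q0  (read 1: q5→q0)
  step 7: q4  (read 0: q0→q4)
  step 8: q5  (read 0: q4→q5)

After reading 8 characters, M is in state q5.
(This kind of state-tracing is the core of the pumping-lemma construction: with 7 states, pigeonhole forces a repeat within the first 7 steps.)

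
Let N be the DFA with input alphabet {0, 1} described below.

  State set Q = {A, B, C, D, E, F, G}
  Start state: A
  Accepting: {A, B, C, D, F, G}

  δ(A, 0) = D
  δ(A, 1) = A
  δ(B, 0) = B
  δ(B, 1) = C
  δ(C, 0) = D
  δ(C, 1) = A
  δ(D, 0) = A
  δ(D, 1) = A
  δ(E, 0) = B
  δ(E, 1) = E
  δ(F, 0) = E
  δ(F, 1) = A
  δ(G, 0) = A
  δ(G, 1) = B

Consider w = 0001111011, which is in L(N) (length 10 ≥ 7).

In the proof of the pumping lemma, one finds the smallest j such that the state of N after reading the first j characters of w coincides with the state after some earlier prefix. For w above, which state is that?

State sequence: A -0-> D -0-> A -0-> D -1-> A -1-> A -1-> A -1-> A -0-> D -1-> A -1-> A
First repeat at step 2: A was already visited.

The earliest repeat is at step j = 2: N is in A, which it already visited at step i = 0.
Since N has 7 states, any run of length ≥ 7 visits 7+1 states, so by pigeonhole some state repeats within the first 7 steps — that repeat gives the pumpable loop.

A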